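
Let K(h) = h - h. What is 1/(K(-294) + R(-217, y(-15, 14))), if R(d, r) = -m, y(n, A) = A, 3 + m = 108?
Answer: -1/105 ≈ -0.0095238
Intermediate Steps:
m = 105 (m = -3 + 108 = 105)
K(h) = 0
R(d, r) = -105 (R(d, r) = -1*105 = -105)
1/(K(-294) + R(-217, y(-15, 14))) = 1/(0 - 105) = 1/(-105) = -1/105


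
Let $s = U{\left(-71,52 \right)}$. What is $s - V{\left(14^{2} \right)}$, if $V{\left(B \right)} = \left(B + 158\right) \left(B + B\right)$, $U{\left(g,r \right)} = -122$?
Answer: $-138890$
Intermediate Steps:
$V{\left(B \right)} = 2 B \left(158 + B\right)$ ($V{\left(B \right)} = \left(158 + B\right) 2 B = 2 B \left(158 + B\right)$)
$s = -122$
$s - V{\left(14^{2} \right)} = -122 - 2 \cdot 14^{2} \left(158 + 14^{2}\right) = -122 - 2 \cdot 196 \left(158 + 196\right) = -122 - 2 \cdot 196 \cdot 354 = -122 - 138768 = -138890$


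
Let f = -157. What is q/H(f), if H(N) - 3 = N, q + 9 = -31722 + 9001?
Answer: 11365/77 ≈ 147.60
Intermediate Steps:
q = -22730 (q = -9 + (-31722 + 9001) = -9 - 22721 = -22730)
H(N) = 3 + N
q/H(f) = -22730/(3 - 157) = -22730/(-154) = -22730*(-1/154) = 11365/77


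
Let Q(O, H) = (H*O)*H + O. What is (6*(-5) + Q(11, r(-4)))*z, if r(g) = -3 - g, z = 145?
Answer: -1160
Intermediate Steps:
Q(O, H) = O + O*H² (Q(O, H) = O*H² + O = O + O*H²)
(6*(-5) + Q(11, r(-4)))*z = (6*(-5) + 11*(1 + (-3 - 1*(-4))²))*145 = (-30 + 11*(1 + (-3 + 4)²))*145 = (-30 + 11*(1 + 1²))*145 = (-30 + 11*(1 + 1))*145 = (-30 + 11*2)*145 = (-30 + 22)*145 = -8*145 = -1160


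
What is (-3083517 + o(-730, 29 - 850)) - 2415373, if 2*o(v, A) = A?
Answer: -10998601/2 ≈ -5.4993e+6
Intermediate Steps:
o(v, A) = A/2
(-3083517 + o(-730, 29 - 850)) - 2415373 = (-3083517 + (29 - 850)/2) - 2415373 = (-3083517 + (½)*(-821)) - 2415373 = (-3083517 - 821/2) - 2415373 = -6167855/2 - 2415373 = -10998601/2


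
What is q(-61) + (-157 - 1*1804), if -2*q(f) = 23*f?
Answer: -2519/2 ≈ -1259.5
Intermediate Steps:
q(f) = -23*f/2
q(-61) + (-157 - 1*1804) = -23/2*(-61) + (-157 - 1*1804) = 1403/2 + (-157 - 1804) = 1403/2 - 1961 = -2519/2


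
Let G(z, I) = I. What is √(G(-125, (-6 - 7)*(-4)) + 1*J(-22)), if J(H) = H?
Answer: √30 ≈ 5.4772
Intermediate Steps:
√(G(-125, (-6 - 7)*(-4)) + 1*J(-22)) = √((-6 - 7)*(-4) + 1*(-22)) = √(-13*(-4) - 22) = √(52 - 22) = √30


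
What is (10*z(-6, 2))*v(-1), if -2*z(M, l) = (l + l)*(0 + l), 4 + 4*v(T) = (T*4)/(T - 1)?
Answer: 20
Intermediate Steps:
v(T) = -1 + T/(-1 + T) (v(T) = -1 + ((T*4)/(T - 1))/4 = -1 + ((4*T)/(-1 + T))/4 = -1 + (4*T/(-1 + T))/4 = -1 + T/(-1 + T))
z(M, l) = -l² (z(M, l) = -(l + l)*(0 + l)/2 = -2*l*l/2 = -l²)
(10*z(-6, 2))*v(-1) = (10*(-1*2²))/(-1 - 1) = (10*(-1*4))/(-2) = (10*(-4))*(-½) = -40*(-½) = 20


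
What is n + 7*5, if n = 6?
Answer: 41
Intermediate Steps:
n + 7*5 = 6 + 7*5 = 6 + 35 = 41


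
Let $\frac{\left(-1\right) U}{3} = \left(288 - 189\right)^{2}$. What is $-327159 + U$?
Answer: $-356562$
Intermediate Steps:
$U = -29403$ ($U = - 3 \left(288 - 189\right)^{2} = - 3 \cdot 99^{2} = \left(-3\right) 9801 = -29403$)
$-327159 + U = -327159 - 29403 = -356562$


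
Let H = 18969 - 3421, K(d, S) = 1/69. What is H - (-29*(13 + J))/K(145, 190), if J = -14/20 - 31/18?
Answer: 550712/15 ≈ 36714.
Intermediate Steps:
K(d, S) = 1/69
J = -109/45 (J = -14*1/20 - 31*1/18 = -7/10 - 31/18 = -109/45 ≈ -2.4222)
H = 15548
H - (-29*(13 + J))/K(145, 190) = 15548 - (-29*(13 - 109/45))/1/69 = 15548 - (-29*476/45)*69 = 15548 - (-13804)*69/45 = 15548 - 1*(-317492/15) = 15548 + 317492/15 = 550712/15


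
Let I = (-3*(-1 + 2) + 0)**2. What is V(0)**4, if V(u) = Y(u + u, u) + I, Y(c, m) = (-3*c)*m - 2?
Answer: 2401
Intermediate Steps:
Y(c, m) = -2 - 3*c*m (Y(c, m) = -3*c*m - 2 = -2 - 3*c*m)
I = 9 (I = (-3*1 + 0)**2 = (-3 + 0)**2 = (-3)**2 = 9)
V(u) = 7 - 6*u**2 (V(u) = (-2 - 3*(u + u)*u) + 9 = (-2 - 3*2*u*u) + 9 = (-2 - 6*u**2) + 9 = 7 - 6*u**2)
V(0)**4 = (7 - 6*0**2)**4 = (7 - 6*0)**4 = (7 + 0)**4 = 7**4 = 2401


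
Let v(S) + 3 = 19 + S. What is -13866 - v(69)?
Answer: -13951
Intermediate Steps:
v(S) = 16 + S (v(S) = -3 + (19 + S) = 16 + S)
-13866 - v(69) = -13866 - (16 + 69) = -13866 - 1*85 = -13866 - 85 = -13951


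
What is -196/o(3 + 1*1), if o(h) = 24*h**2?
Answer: -49/96 ≈ -0.51042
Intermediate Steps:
-196/o(3 + 1*1) = -196*1/(24*(3 + 1*1)**2) = -196*1/(24*(3 + 1)**2) = -196/(24*4**2) = -196/(24*16) = -196/384 = -196*1/384 = -49/96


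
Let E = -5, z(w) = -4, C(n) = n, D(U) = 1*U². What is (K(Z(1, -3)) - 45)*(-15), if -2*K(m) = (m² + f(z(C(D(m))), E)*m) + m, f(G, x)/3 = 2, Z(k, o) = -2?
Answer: 600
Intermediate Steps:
D(U) = U²
f(G, x) = 6 (f(G, x) = 3*2 = 6)
K(m) = -7*m/2 - m²/2 (K(m) = -((m² + 6*m) + m)/2 = -(m² + 7*m)/2 = -7*m/2 - m²/2)
(K(Z(1, -3)) - 45)*(-15) = (-½*(-2)*(7 - 2) - 45)*(-15) = (-½*(-2)*5 - 45)*(-15) = (5 - 45)*(-15) = -40*(-15) = 600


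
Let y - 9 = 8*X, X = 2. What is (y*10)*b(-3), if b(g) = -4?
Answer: -1000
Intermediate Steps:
y = 25 (y = 9 + 8*2 = 9 + 16 = 25)
(y*10)*b(-3) = (25*10)*(-4) = 250*(-4) = -1000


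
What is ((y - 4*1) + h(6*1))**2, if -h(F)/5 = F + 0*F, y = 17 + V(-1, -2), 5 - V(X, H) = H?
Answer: 100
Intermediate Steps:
V(X, H) = 5 - H
y = 24 (y = 17 + (5 - 1*(-2)) = 17 + (5 + 2) = 17 + 7 = 24)
h(F) = -5*F (h(F) = -5*(F + 0*F) = -5*(F + 0) = -5*F)
((y - 4*1) + h(6*1))**2 = ((24 - 4*1) - 30)**2 = ((24 - 4) - 5*6)**2 = (20 - 30)**2 = (-10)**2 = 100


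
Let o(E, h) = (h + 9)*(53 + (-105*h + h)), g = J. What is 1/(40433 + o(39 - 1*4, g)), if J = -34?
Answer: -1/49292 ≈ -2.0287e-5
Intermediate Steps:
g = -34
o(E, h) = (9 + h)*(53 - 104*h)
1/(40433 + o(39 - 1*4, g)) = 1/(40433 + (477 - 883*(-34) - 104*(-34)²)) = 1/(40433 + (477 + 30022 - 104*1156)) = 1/(40433 + (477 + 30022 - 120224)) = 1/(40433 - 89725) = 1/(-49292) = -1/49292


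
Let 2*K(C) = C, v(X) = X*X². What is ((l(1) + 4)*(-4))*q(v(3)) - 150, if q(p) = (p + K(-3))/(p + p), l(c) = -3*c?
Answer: -1367/9 ≈ -151.89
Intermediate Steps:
v(X) = X³
K(C) = C/2
q(p) = (-3/2 + p)/(2*p) (q(p) = (p + (½)*(-3))/(p + p) = (p - 3/2)/((2*p)) = (-3/2 + p)*(1/(2*p)) = (-3/2 + p)/(2*p))
((l(1) + 4)*(-4))*q(v(3)) - 150 = ((-3*1 + 4)*(-4))*((-3 + 2*3³)/(4*(3³))) - 150 = ((-3 + 4)*(-4))*((¼)*(-3 + 2*27)/27) - 150 = (1*(-4))*((¼)*(1/27)*(-3 + 54)) - 150 = -51/27 - 150 = -4*17/36 - 150 = -17/9 - 150 = -1367/9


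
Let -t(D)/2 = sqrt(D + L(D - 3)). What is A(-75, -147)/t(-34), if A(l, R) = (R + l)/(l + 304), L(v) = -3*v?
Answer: 111*sqrt(77)/17633 ≈ 0.055239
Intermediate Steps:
A(l, R) = (R + l)/(304 + l)
t(D) = -2*sqrt(9 - 2*D) (t(D) = -2*sqrt(D - 3*(D - 3)) = -2*sqrt(D - 3*(-3 + D)) = -2*sqrt(D + (9 - 3*D)) = -2*sqrt(9 - 2*D))
A(-75, -147)/t(-34) = ((-147 - 75)/(304 - 75))/((-2*sqrt(9 - 2*(-34)))) = (-222/229)/((-2*sqrt(9 + 68))) = ((1/229)*(-222))/((-2*sqrt(77))) = -(-111)*sqrt(77)/17633 = 111*sqrt(77)/17633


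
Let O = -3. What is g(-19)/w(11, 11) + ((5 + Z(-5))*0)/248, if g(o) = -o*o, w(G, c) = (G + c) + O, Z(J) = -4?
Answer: -19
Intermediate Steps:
w(G, c) = -3 + G + c (w(G, c) = (G + c) - 3 = -3 + G + c)
g(o) = -o²
g(-19)/w(11, 11) + ((5 + Z(-5))*0)/248 = (-1*(-19)²)/(-3 + 11 + 11) + ((5 - 4)*0)/248 = -1*361/19 + (1*0)*(1/248) = -361*1/19 + 0*(1/248) = -19 + 0 = -19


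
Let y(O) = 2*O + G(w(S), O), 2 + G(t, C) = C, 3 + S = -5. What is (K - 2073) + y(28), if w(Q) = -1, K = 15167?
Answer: 13176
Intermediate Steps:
S = -8 (S = -3 - 5 = -8)
G(t, C) = -2 + C
y(O) = -2 + 3*O (y(O) = 2*O + (-2 + O) = -2 + 3*O)
(K - 2073) + y(28) = (15167 - 2073) + (-2 + 3*28) = 13094 + (-2 + 84) = 13094 + 82 = 13176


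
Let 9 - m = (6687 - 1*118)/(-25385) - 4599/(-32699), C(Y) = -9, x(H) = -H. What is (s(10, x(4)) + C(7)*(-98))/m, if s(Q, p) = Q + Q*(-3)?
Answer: 715515267130/7568631151 ≈ 94.537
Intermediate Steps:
s(Q, p) = -2*Q (s(Q, p) = Q - 3*Q = -2*Q)
m = 7568631151/830064115 (m = 9 - ((6687 - 1*118)/(-25385) - 4599/(-32699)) = 9 - ((6687 - 118)*(-1/25385) - 4599*(-1/32699)) = 9 - (6569*(-1/25385) + 4599/32699) = 9 - (-6569/25385 + 4599/32699) = 9 - 1*(-98054116/830064115) = 9 + 98054116/830064115 = 7568631151/830064115 ≈ 9.1181)
(s(10, x(4)) + C(7)*(-98))/m = (-2*10 - 9*(-98))/(7568631151/830064115) = (-20 + 882)*(830064115/7568631151) = 862*(830064115/7568631151) = 715515267130/7568631151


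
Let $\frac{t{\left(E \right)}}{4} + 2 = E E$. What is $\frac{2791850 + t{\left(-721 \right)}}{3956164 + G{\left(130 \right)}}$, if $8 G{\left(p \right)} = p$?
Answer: $\frac{19484824}{15824721} \approx 1.2313$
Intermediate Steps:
$G{\left(p \right)} = \frac{p}{8}$
$t{\left(E \right)} = -8 + 4 E^{2}$ ($t{\left(E \right)} = -8 + 4 E E = -8 + 4 E^{2}$)
$\frac{2791850 + t{\left(-721 \right)}}{3956164 + G{\left(130 \right)}} = \frac{2791850 - \left(8 - 4 \left(-721\right)^{2}\right)}{3956164 + \frac{1}{8} \cdot 130} = \frac{2791850 + \left(-8 + 4 \cdot 519841\right)}{3956164 + \frac{65}{4}} = \frac{2791850 + \left(-8 + 2079364\right)}{\frac{15824721}{4}} = \left(2791850 + 2079356\right) \frac{4}{15824721} = 4871206 \cdot \frac{4}{15824721} = \frac{19484824}{15824721}$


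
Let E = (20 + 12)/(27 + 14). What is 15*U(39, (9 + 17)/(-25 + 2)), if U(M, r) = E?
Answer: 480/41 ≈ 11.707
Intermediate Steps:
E = 32/41 ≈ 0.78049
U(M, r) = 32/41
15*U(39, (9 + 17)/(-25 + 2)) = 15*(32/41) = 480/41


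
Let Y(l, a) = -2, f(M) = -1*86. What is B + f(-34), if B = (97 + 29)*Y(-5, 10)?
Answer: -338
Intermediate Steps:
f(M) = -86
B = -252 (B = (97 + 29)*(-2) = 126*(-2) = -252)
B + f(-34) = -252 - 86 = -338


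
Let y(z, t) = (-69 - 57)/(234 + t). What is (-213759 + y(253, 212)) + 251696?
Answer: 8459888/223 ≈ 37937.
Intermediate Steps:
y(z, t) = -126/(234 + t)
(-213759 + y(253, 212)) + 251696 = (-213759 - 126/(234 + 212)) + 251696 = (-213759 - 126/446) + 251696 = (-213759 - 126*1/446) + 251696 = (-213759 - 63/223) + 251696 = -47668320/223 + 251696 = 8459888/223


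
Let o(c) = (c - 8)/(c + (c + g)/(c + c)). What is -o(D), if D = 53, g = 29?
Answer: -159/190 ≈ -0.83684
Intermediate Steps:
o(c) = (-8 + c)/(c + (29 + c)/(2*c)) (o(c) = (c - 8)/(c + (c + 29)/(c + c)) = (-8 + c)/(c + (29 + c)/((2*c))) = (-8 + c)/(c + (29 + c)*(1/(2*c))) = (-8 + c)/(c + (29 + c)/(2*c)))
-o(D) = -2*53*(-8 + 53)/(29 + 53 + 2*53**2) = -2*53*45/(29 + 53 + 2*2809) = -2*53*45/(29 + 53 + 5618) = -2*53*45/5700 = -1*159/190 = -159/190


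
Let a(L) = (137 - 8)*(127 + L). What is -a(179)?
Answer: -39474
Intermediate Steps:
a(L) = 16383 + 129*L (a(L) = 129*(127 + L) = 16383 + 129*L)
-a(179) = -(16383 + 129*179) = -(16383 + 23091) = -1*39474 = -39474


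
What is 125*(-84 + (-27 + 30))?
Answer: -10125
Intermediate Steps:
125*(-84 + (-27 + 30)) = 125*(-84 + 3) = 125*(-81) = -10125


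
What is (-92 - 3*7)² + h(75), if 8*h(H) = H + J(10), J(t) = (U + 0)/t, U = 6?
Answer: 255569/20 ≈ 12778.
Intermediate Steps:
J(t) = 6/t (J(t) = (6 + 0)/t = 6/t)
h(H) = 3/40 + H/8 (h(H) = (H + 6/10)/8 = (H + 6*(⅒))/8 = (H + ⅗)/8 = (⅗ + H)/8 = 3/40 + H/8)
(-92 - 3*7)² + h(75) = (-92 - 3*7)² + (3/40 + (⅛)*75) = (-92 - 21)² + (3/40 + 75/8) = (-113)² + 189/20 = 12769 + 189/20 = 255569/20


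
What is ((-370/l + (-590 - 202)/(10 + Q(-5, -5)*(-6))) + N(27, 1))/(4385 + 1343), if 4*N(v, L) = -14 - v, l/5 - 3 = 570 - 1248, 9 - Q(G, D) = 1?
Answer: 548999/293846400 ≈ 0.0018683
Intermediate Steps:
Q(G, D) = 8 (Q(G, D) = 9 - 1*1 = 9 - 1 = 8)
l = -3375 (l = 15 + 5*(570 - 1248) = 15 + 5*(-678) = 15 - 3390 = -3375)
N(v, L) = -7/2 - v/4 (N(v, L) = (-14 - v)/4 = -7/2 - v/4)
((-370/l + (-590 - 202)/(10 + Q(-5, -5)*(-6))) + N(27, 1))/(4385 + 1343) = ((-370/(-3375) + (-590 - 202)/(10 + 8*(-6))) + (-7/2 - ¼*27))/(4385 + 1343) = ((-370*(-1/3375) - 792/(10 - 48)) + (-7/2 - 27/4))/5728 = ((74/675 - 792/(-38)) - 41/4)*(1/5728) = ((74/675 - 792*(-1/38)) - 41/4)*(1/5728) = ((74/675 + 396/19) - 41/4)*(1/5728) = (268706/12825 - 41/4)*(1/5728) = (548999/51300)*(1/5728) = 548999/293846400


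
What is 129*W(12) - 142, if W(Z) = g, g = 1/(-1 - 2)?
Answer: -185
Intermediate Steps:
g = -1/3 (g = 1/(-3) = -1/3 ≈ -0.33333)
W(Z) = -1/3
129*W(12) - 142 = 129*(-1/3) - 142 = -43 - 142 = -185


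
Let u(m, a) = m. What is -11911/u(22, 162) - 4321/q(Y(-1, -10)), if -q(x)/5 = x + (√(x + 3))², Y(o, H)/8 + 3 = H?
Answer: -12303837/22550 ≈ -545.63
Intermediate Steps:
Y(o, H) = -24 + 8*H
q(x) = -15 - 10*x (q(x) = -5*(x + (√(x + 3))²) = -5*(x + (√(3 + x))²) = -5*(x + (3 + x)) = -5*(3 + 2*x) = -15 - 10*x)
-11911/u(22, 162) - 4321/q(Y(-1, -10)) = -11911/22 - 4321/(-15 - 10*(-24 + 8*(-10))) = -11911*1/22 - 4321/(-15 - 10*(-24 - 80)) = -11911/22 - 4321/(-15 - 10*(-104)) = -11911/22 - 4321/(-15 + 1040) = -11911/22 - 4321/1025 = -12303837/22550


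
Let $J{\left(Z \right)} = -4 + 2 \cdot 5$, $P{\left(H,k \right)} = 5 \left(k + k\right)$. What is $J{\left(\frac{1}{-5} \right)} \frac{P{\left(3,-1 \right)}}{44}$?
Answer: $- \frac{15}{11} \approx -1.3636$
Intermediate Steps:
$P{\left(H,k \right)} = 10 k$ ($P{\left(H,k \right)} = 5 \cdot 2 k = 10 k$)
$J{\left(Z \right)} = 6$ ($J{\left(Z \right)} = -4 + 10 = 6$)
$J{\left(\frac{1}{-5} \right)} \frac{P{\left(3,-1 \right)}}{44} = 6 \frac{10 \left(-1\right)}{44} = 6 \left(\left(-10\right) \frac{1}{44}\right) = 6 \left(- \frac{5}{22}\right) = - \frac{15}{11}$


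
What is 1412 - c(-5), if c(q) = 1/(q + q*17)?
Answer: 127081/90 ≈ 1412.0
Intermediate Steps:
c(q) = 1/(18*q) (c(q) = 1/(q + 17*q) = 1/(18*q))
1412 - c(-5) = 1412 - 1/(18*(-5)) = 1412 - (-1)/(18*5) = 1412 - 1*(-1/90) = 1412 + 1/90 = 127081/90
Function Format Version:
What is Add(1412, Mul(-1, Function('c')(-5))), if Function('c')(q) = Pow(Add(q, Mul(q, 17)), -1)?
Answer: Rational(127081, 90) ≈ 1412.0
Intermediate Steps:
Function('c')(q) = Mul(Rational(1, 18), Pow(q, -1)) (Function('c')(q) = Pow(Add(q, Mul(17, q)), -1) = Pow(Mul(18, q), -1) = Mul(Rational(1, 18), Pow(q, -1)))
Add(1412, Mul(-1, Function('c')(-5))) = Add(1412, Mul(-1, Mul(Rational(1, 18), Pow(-5, -1)))) = Add(1412, Mul(-1, Mul(Rational(1, 18), Rational(-1, 5)))) = Add(1412, Mul(-1, Rational(-1, 90))) = Add(1412, Rational(1, 90)) = Rational(127081, 90)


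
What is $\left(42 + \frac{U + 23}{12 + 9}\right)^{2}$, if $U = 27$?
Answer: $\frac{868624}{441} \approx 1969.7$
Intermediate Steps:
$\left(42 + \frac{U + 23}{12 + 9}\right)^{2} = \left(42 + \frac{27 + 23}{12 + 9}\right)^{2} = \left(42 + \frac{50}{21}\right)^{2} = \left(\frac{932}{21}\right)^{2} = \frac{868624}{441}$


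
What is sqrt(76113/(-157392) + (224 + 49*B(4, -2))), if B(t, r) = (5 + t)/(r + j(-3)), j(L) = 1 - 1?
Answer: sqrt(57656843)/4372 ≈ 1.7368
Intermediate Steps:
j(L) = 0
B(t, r) = (5 + t)/r (B(t, r) = (5 + t)/(r + 0) = (5 + t)/r)
sqrt(76113/(-157392) + (224 + 49*B(4, -2))) = sqrt(76113/(-157392) + (224 + 49*((5 + 4)/(-2)))) = sqrt(76113*(-1/157392) + (224 + 49*(-1/2*9))) = sqrt(-8457/17488 + (224 + 49*(-9/2))) = sqrt(-8457/17488 + (224 - 441/2)) = sqrt(-8457/17488 + 7/2) = sqrt(52751/17488) = sqrt(57656843)/4372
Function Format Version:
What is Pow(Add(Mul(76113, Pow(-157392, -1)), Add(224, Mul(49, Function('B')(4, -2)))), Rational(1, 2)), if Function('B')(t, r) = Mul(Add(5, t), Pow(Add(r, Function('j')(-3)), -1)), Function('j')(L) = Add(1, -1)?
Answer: Mul(Rational(1, 4372), Pow(57656843, Rational(1, 2))) ≈ 1.7368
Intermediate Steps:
Function('j')(L) = 0
Function('B')(t, r) = Mul(Pow(r, -1), Add(5, t)) (Function('B')(t, r) = Mul(Add(5, t), Pow(Add(r, 0), -1)) = Mul(Add(5, t), Pow(r, -1)) = Mul(Pow(r, -1), Add(5, t)))
Pow(Add(Mul(76113, Pow(-157392, -1)), Add(224, Mul(49, Function('B')(4, -2)))), Rational(1, 2)) = Pow(Add(Mul(76113, Pow(-157392, -1)), Add(224, Mul(49, Mul(Pow(-2, -1), Add(5, 4))))), Rational(1, 2)) = Pow(Add(Mul(76113, Rational(-1, 157392)), Add(224, Mul(49, Mul(Rational(-1, 2), 9)))), Rational(1, 2)) = Pow(Add(Rational(-8457, 17488), Add(224, Mul(49, Rational(-9, 2)))), Rational(1, 2)) = Pow(Add(Rational(-8457, 17488), Add(224, Rational(-441, 2))), Rational(1, 2)) = Pow(Add(Rational(-8457, 17488), Rational(7, 2)), Rational(1, 2)) = Pow(Rational(52751, 17488), Rational(1, 2)) = Mul(Rational(1, 4372), Pow(57656843, Rational(1, 2)))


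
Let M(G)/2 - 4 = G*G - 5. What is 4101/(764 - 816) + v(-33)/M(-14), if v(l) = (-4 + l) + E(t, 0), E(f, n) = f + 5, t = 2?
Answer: -4105/52 ≈ -78.942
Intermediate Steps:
E(f, n) = 5 + f
M(G) = -2 + 2*G**2 (M(G) = 8 + 2*(G*G - 5) = 8 + 2*(G**2 - 5) = 8 + 2*(-5 + G**2) = 8 + (-10 + 2*G**2) = -2 + 2*G**2)
v(l) = 3 + l (v(l) = (-4 + l) + (5 + 2) = (-4 + l) + 7 = 3 + l)
4101/(764 - 816) + v(-33)/M(-14) = 4101/(764 - 816) + (3 - 33)/(-2 + 2*(-14)**2) = 4101/(-52) - 30/(-2 + 2*196) = 4101*(-1/52) - 30/(-2 + 392) = -4101/52 - 30/390 = -4101/52 - 30*1/390 = -4101/52 - 1/13 = -4105/52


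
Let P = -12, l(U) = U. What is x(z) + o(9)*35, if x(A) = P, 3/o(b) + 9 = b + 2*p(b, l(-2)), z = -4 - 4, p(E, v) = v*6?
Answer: -131/8 ≈ -16.375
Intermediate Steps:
p(E, v) = 6*v
z = -8
o(b) = 3/(-33 + b) (o(b) = 3/(-9 + (b + 2*(6*(-2)))) = 3/(-9 + (b + 2*(-12))) = 3/(-9 + (b - 24)) = 3/(-9 + (-24 + b)) = 3/(-33 + b))
x(A) = -12
x(z) + o(9)*35 = -12 + (3/(-33 + 9))*35 = -12 + (3/(-24))*35 = -12 + (3*(-1/24))*35 = -12 - ⅛*35 = -12 - 35/8 = -131/8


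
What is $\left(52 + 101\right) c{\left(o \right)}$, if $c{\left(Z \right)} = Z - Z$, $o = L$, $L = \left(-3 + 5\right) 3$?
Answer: $0$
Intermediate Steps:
$L = 6$ ($L = 2 \cdot 3 = 6$)
$o = 6$
$c{\left(Z \right)} = 0$
$\left(52 + 101\right) c{\left(o \right)} = \left(52 + 101\right) 0 = 153 \cdot 0 = 0$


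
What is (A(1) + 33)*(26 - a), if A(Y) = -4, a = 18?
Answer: 232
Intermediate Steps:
(A(1) + 33)*(26 - a) = (-4 + 33)*(26 - 1*18) = 29*(26 - 18) = 29*8 = 232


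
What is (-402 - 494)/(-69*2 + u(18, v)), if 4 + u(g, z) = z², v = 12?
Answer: -448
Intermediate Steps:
u(g, z) = -4 + z²
(-402 - 494)/(-69*2 + u(18, v)) = (-402 - 494)/(-69*2 + (-4 + 12²)) = -896/(-138 + (-4 + 144)) = -896/(-138 + 140) = -896/2 = -896*½ = -448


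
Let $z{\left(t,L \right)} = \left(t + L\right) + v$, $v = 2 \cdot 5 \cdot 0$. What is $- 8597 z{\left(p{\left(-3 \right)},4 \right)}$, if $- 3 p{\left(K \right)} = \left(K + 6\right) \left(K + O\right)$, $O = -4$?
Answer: $-94567$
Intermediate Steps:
$v = 0$ ($v = 10 \cdot 0 = 0$)
$p{\left(K \right)} = - \frac{\left(-4 + K\right) \left(6 + K\right)}{3}$ ($p{\left(K \right)} = - \frac{\left(K + 6\right) \left(K - 4\right)}{3} = - \frac{\left(6 + K\right) \left(-4 + K\right)}{3} = - \frac{\left(-4 + K\right) \left(6 + K\right)}{3}$)
$z{\left(t,L \right)} = L + t$ ($z{\left(t,L \right)} = \left(t + L\right) + 0 = \left(L + t\right) + 0 = L + t$)
$- 8597 z{\left(p{\left(-3 \right)},4 \right)} = - 8597 \left(4 - \left(-10 + 3\right)\right) = - 8597 \left(4 + \left(8 + 2 - 3\right)\right) = - 8597 \left(4 + 7\right) = \left(-8597\right) 11 = -94567$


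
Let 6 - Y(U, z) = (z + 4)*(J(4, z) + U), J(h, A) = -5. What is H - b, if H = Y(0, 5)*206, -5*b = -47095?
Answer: 1087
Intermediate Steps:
b = 9419 (b = -⅕*(-47095) = 9419)
Y(U, z) = 6 - (-5 + U)*(4 + z) (Y(U, z) = 6 - (z + 4)*(-5 + U) = 6 - (4 + z)*(-5 + U) = 6 - (-5 + U)*(4 + z))
H = 10506 (H = (26 - 4*0 + 5*5 - 1*0*5)*206 = (26 + 0 + 25 + 0)*206 = 51*206 = 10506)
H - b = 10506 - 1*9419 = 10506 - 9419 = 1087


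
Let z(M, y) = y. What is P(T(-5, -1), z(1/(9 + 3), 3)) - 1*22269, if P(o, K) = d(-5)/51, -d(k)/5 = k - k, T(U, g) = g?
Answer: -22269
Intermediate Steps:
d(k) = 0 (d(k) = -5*(k - k) = -5*0 = 0)
P(o, K) = 0 (P(o, K) = 0/51 = 0*(1/51) = 0)
P(T(-5, -1), z(1/(9 + 3), 3)) - 1*22269 = 0 - 1*22269 = 0 - 22269 = -22269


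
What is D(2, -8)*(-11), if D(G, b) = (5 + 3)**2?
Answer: -704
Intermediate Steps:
D(G, b) = 64 (D(G, b) = 8**2 = 64)
D(2, -8)*(-11) = 64*(-11) = -704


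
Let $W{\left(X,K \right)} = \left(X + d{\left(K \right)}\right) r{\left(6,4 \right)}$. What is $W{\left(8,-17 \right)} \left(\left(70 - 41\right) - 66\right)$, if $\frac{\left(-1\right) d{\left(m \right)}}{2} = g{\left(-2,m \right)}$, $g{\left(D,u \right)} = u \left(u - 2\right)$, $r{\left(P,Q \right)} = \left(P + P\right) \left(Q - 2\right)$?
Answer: $566544$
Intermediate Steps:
$r{\left(P,Q \right)} = 2 P \left(-2 + Q\right)$
$g{\left(D,u \right)} = u \left(-2 + u\right)$
$d{\left(m \right)} = - 2 m \left(-2 + m\right)$
$W{\left(X,K \right)} = 24 X + 48 K \left(2 - K\right)$ ($W{\left(X,K \right)} = \left(X + 2 K \left(2 - K\right)\right) 2 \cdot 6 \left(-2 + 4\right) = \left(X + 2 K \left(2 - K\right)\right) 2 \cdot 6 \cdot 2 = \left(X + 2 K \left(2 - K\right)\right) 24 = 24 X + 48 K \left(2 - K\right)$)
$W{\left(8,-17 \right)} \left(\left(70 - 41\right) - 66\right) = \left(24 \cdot 8 - - 816 \left(-2 - 17\right)\right) \left(\left(70 - 41\right) - 66\right) = \left(192 - \left(-816\right) \left(-19\right)\right) \left(29 - 66\right) = \left(192 - 15504\right) \left(-37\right) = \left(-15312\right) \left(-37\right) = 566544$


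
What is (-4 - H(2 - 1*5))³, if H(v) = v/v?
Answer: -125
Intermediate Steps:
H(v) = 1
(-4 - H(2 - 1*5))³ = (-4 - 1*1)³ = (-4 - 1)³ = (-5)³ = -125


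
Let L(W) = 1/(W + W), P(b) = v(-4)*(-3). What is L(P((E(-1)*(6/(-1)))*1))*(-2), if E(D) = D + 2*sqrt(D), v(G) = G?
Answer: -1/12 ≈ -0.083333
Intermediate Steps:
P(b) = 12 (P(b) = -4*(-3) = 12)
L(W) = 1/(2*W)
L(P((E(-1)*(6/(-1)))*1))*(-2) = ((1/2)/12)*(-2) = ((1/2)*(1/12))*(-2) = (1/24)*(-2) = -1/12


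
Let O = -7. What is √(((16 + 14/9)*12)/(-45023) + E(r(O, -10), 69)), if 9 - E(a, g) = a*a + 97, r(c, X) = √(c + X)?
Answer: I*√1295383431639/135069 ≈ 8.4264*I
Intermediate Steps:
r(c, X) = √(X + c)
E(a, g) = -88 - a² (E(a, g) = 9 - (a*a + 97) = 9 - (a² + 97) = 9 - (97 + a²) = 9 + (-97 - a²) = -88 - a²)
√(((16 + 14/9)*12)/(-45023) + E(r(O, -10), 69)) = √(((16 + 14/9)*12)/(-45023) + (-88 - (√(-10 - 7))²)) = √(((16 + 14*(⅑))*12)*(-1/45023) + (-88 - (√(-17))²)) = √(((16 + 14/9)*12)*(-1/45023) + (-88 - (I*√17)²)) = √(((158/9)*12)*(-1/45023) + (-88 - 1*(-17))) = √((632/3)*(-1/45023) + (-88 + 17)) = √(-632/135069 - 71) = √(-9590531/135069) = I*√1295383431639/135069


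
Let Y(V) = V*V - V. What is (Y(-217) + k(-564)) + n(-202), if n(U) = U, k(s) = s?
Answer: 46540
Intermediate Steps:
Y(V) = V² - V
(Y(-217) + k(-564)) + n(-202) = (-217*(-1 - 217) - 564) - 202 = (-217*(-218) - 564) - 202 = (47306 - 564) - 202 = 46742 - 202 = 46540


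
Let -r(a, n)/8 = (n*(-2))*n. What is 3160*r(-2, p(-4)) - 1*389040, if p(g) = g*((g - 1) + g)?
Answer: 65136720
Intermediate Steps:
p(g) = g*(-1 + 2*g) (p(g) = g*((-1 + g) + g) = g*(-1 + 2*g))
r(a, n) = 16*n² (r(a, n) = -8*n*(-2)*n = -8*(-2*n)*n = -(-16)*n² = 16*n²)
3160*r(-2, p(-4)) - 1*389040 = 3160*(16*(-4*(-1 + 2*(-4)))²) - 1*389040 = 3160*(16*(-4*(-1 - 8))²) - 389040 = 3160*(16*(-4*(-9))²) - 389040 = 3160*(16*36²) - 389040 = 3160*(16*1296) - 389040 = 3160*20736 - 389040 = 65525760 - 389040 = 65136720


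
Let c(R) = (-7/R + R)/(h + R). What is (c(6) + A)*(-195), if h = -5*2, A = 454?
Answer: -706355/8 ≈ -88294.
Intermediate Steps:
h = -10
c(R) = (R - 7/R)/(-10 + R) (c(R) = (-7/R + R)/(-10 + R) = (R - 7/R)/(-10 + R))
(c(6) + A)*(-195) = ((-7 + 6**2)/(6*(-10 + 6)) + 454)*(-195) = ((1/6)*(-7 + 36)/(-4) + 454)*(-195) = ((1/6)*(-1/4)*29 + 454)*(-195) = (-29/24 + 454)*(-195) = (10867/24)*(-195) = -706355/8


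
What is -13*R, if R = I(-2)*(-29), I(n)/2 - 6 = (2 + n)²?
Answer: 4524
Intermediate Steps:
I(n) = 12 + 2*(2 + n)²
R = -348 (R = (12 + 2*(2 - 2)²)*(-29) = (12 + 2*0²)*(-29) = (12 + 2*0)*(-29) = (12 + 0)*(-29) = 12*(-29) = -348)
-13*R = -13*(-348) = 4524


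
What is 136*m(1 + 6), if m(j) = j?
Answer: 952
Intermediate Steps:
136*m(1 + 6) = 136*(1 + 6) = 136*7 = 952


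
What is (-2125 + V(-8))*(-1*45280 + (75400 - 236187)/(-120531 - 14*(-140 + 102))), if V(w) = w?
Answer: 1053584478099/10909 ≈ 9.6579e+7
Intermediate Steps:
(-2125 + V(-8))*(-1*45280 + (75400 - 236187)/(-120531 - 14*(-140 + 102))) = (-2125 - 8)*(-1*45280 + (75400 - 236187)/(-120531 - 14*(-140 + 102))) = -2133*(-45280 - 160787/(-120531 - 14*(-38))) = -2133*(-45280 - 160787/(-120531 + 532)) = -2133*(-45280 - 160787/(-119999)) = -2133*(-45280 - 160787*(-1/119999)) = -2133*(-45280 + 14617/10909) = -2133*(-493944903/10909) = 1053584478099/10909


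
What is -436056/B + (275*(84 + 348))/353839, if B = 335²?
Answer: -140961288984/39709581775 ≈ -3.5498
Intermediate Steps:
B = 112225
-436056/B + (275*(84 + 348))/353839 = -436056/112225 + (275*(84 + 348))/353839 = -436056*1/112225 + (275*432)*(1/353839) = -436056/112225 + 118800*(1/353839) = -436056/112225 + 118800/353839 = -140961288984/39709581775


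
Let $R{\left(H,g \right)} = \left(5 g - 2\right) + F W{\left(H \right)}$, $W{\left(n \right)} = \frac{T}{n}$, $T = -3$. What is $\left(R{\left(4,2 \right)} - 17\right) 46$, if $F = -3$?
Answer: $- \frac{621}{2} \approx -310.5$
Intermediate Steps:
$W{\left(n \right)} = - \frac{3}{n}$
$R{\left(H,g \right)} = -2 + 5 g + \frac{9}{H}$ ($R{\left(H,g \right)} = \left(5 g - 2\right) - 3 \left(- \frac{3}{H}\right) = \left(-2 + 5 g\right) + \frac{9}{H} = -2 + 5 g + \frac{9}{H}$)
$\left(R{\left(4,2 \right)} - 17\right) 46 = \left(\left(-2 + 5 \cdot 2 + \frac{9}{4}\right) - 17\right) 46 = \left(\left(-2 + 10 + 9 \cdot \frac{1}{4}\right) - 17\right) 46 = \left(\left(-2 + 10 + \frac{9}{4}\right) - 17\right) 46 = \left(\frac{41}{4} - 17\right) 46 = \left(- \frac{27}{4}\right) 46 = - \frac{621}{2}$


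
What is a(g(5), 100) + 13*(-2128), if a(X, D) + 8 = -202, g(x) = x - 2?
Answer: -27874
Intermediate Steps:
g(x) = -2 + x
a(X, D) = -210 (a(X, D) = -8 - 202 = -210)
a(g(5), 100) + 13*(-2128) = -210 + 13*(-2128) = -210 - 27664 = -27874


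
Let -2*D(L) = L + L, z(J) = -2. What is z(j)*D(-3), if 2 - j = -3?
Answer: -6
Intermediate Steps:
j = 5 (j = 2 - 1*(-3) = 2 + 3 = 5)
D(L) = -L (D(L) = -(L + L)/2 = -L)
z(j)*D(-3) = -(-2)*(-3) = -2*3 = -6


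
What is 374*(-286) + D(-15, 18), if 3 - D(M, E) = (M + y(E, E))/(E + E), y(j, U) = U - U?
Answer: -1283527/12 ≈ -1.0696e+5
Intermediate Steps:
y(j, U) = 0
D(M, E) = 3 - M/(2*E) (D(M, E) = 3 - (M + 0)/(E + E) = 3 - M/(2*E))
374*(-286) + D(-15, 18) = 374*(-286) + (3 - 1/2*(-15)/18) = -106964 + (3 - 1/2*(-15)*1/18) = -106964 + (3 + 5/12) = -106964 + 41/12 = -1283527/12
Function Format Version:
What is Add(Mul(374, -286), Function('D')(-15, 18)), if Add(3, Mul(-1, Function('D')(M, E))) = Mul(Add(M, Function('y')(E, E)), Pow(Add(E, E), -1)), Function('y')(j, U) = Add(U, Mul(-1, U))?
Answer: Rational(-1283527, 12) ≈ -1.0696e+5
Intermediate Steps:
Function('y')(j, U) = 0
Function('D')(M, E) = Add(3, Mul(Rational(-1, 2), M, Pow(E, -1))) (Function('D')(M, E) = Add(3, Mul(-1, Mul(Add(M, 0), Pow(Add(E, E), -1)))) = Add(3, Mul(-1, Mul(M, Pow(Mul(2, E), -1)))) = Add(3, Mul(-1, Mul(M, Mul(Rational(1, 2), Pow(E, -1))))) = Add(3, Mul(-1, Mul(Rational(1, 2), M, Pow(E, -1)))) = Add(3, Mul(Rational(-1, 2), M, Pow(E, -1))))
Add(Mul(374, -286), Function('D')(-15, 18)) = Add(Mul(374, -286), Add(3, Mul(Rational(-1, 2), -15, Pow(18, -1)))) = Add(-106964, Add(3, Mul(Rational(-1, 2), -15, Rational(1, 18)))) = Add(-106964, Add(3, Rational(5, 12))) = Add(-106964, Rational(41, 12)) = Rational(-1283527, 12)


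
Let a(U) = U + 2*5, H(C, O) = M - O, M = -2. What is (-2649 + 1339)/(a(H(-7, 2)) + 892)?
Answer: -655/449 ≈ -1.4588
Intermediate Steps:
H(C, O) = -2 - O
a(U) = 10 + U (a(U) = U + 10 = 10 + U)
(-2649 + 1339)/(a(H(-7, 2)) + 892) = (-2649 + 1339)/((10 + (-2 - 1*2)) + 892) = -1310/((10 + (-2 - 2)) + 892) = -1310/((10 - 4) + 892) = -1310/(6 + 892) = -1310/898 = -1310*1/898 = -655/449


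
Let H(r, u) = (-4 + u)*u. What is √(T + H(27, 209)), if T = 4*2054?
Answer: √51061 ≈ 225.97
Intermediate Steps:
H(r, u) = u*(-4 + u)
T = 8216
√(T + H(27, 209)) = √(8216 + 209*(-4 + 209)) = √(8216 + 209*205) = √(8216 + 42845) = √51061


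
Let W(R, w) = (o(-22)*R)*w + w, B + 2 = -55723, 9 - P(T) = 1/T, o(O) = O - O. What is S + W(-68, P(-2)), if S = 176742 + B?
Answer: 242053/2 ≈ 1.2103e+5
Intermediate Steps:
o(O) = 0
P(T) = 9 - 1/T
B = -55725 (B = -2 - 55723 = -55725)
S = 121017 (S = 176742 - 55725 = 121017)
W(R, w) = w (W(R, w) = (0*R)*w + w = 0*w + w = 0 + w = w)
S + W(-68, P(-2)) = 121017 + (9 - 1/(-2)) = 121017 + (9 - 1*(-1/2)) = 121017 + (9 + 1/2) = 121017 + 19/2 = 242053/2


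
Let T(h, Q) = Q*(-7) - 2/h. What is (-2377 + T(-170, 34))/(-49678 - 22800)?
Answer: 111137/3080315 ≈ 0.036080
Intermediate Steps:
T(h, Q) = -7*Q - 2/h
(-2377 + T(-170, 34))/(-49678 - 22800) = (-2377 + (-7*34 - 2/(-170)))/(-49678 - 22800) = (-2377 + (-238 - 2*(-1/170)))/(-72478) = (-2377 + (-238 + 1/85))*(-1/72478) = (-2377 - 20229/85)*(-1/72478) = -222274/85*(-1/72478) = 111137/3080315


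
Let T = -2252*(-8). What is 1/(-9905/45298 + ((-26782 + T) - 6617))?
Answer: -45298/696829039 ≈ -6.5006e-5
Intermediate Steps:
T = 18016
1/(-9905/45298 + ((-26782 + T) - 6617)) = 1/(-9905/45298 + ((-26782 + 18016) - 6617)) = 1/(-9905*1/45298 + (-8766 - 6617)) = 1/(-9905/45298 - 15383) = 1/(-696829039/45298) = -45298/696829039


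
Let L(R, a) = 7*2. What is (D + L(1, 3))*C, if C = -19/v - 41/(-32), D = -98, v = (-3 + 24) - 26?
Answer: -17073/40 ≈ -426.83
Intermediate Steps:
L(R, a) = 14
v = -5 (v = 21 - 26 = -5)
C = 813/160 (C = -19/(-5) - 41/(-32) = -19*(-⅕) - 41*(-1/32) = 19/5 + 41/32 = 813/160 ≈ 5.0813)
(D + L(1, 3))*C = (-98 + 14)*(813/160) = -84*813/160 = -17073/40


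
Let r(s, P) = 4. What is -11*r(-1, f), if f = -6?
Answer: -44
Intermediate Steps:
-11*r(-1, f) = -11*4 = -44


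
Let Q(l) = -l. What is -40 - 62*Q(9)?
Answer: 518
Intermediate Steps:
-40 - 62*Q(9) = -40 - (-62)*9 = -40 - 62*(-9) = -40 + 558 = 518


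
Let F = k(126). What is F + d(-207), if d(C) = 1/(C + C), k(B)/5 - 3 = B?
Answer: 267029/414 ≈ 645.00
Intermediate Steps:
k(B) = 15 + 5*B
F = 645 (F = 15 + 5*126 = 15 + 630 = 645)
d(C) = 1/(2*C)
F + d(-207) = 645 + (1/2)/(-207) = 645 + (1/2)*(-1/207) = 645 - 1/414 = 267029/414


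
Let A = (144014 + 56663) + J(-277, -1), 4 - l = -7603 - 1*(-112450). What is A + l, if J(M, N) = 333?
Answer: 96167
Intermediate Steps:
l = -104843 (l = 4 - (-7603 - 1*(-112450)) = 4 - (-7603 + 112450) = 4 - 1*104847 = 4 - 104847 = -104843)
A = 201010 (A = (144014 + 56663) + 333 = 200677 + 333 = 201010)
A + l = 201010 - 104843 = 96167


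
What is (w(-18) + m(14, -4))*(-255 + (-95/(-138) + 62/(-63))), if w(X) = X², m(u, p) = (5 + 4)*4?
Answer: -14796940/161 ≈ -91907.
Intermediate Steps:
m(u, p) = 36 (m(u, p) = 9*4 = 36)
(w(-18) + m(14, -4))*(-255 + (-95/(-138) + 62/(-63))) = ((-18)² + 36)*(-255 + (-95/(-138) + 62/(-63))) = (324 + 36)*(-255 + (-95*(-1/138) + 62*(-1/63))) = 360*(-255 + (95/138 - 62/63)) = 360*(-255 - 857/2898) = 360*(-739847/2898) = -14796940/161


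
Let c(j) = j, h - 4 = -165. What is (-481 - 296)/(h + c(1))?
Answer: 777/160 ≈ 4.8562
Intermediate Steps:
h = -161 (h = 4 - 165 = -161)
(-481 - 296)/(h + c(1)) = (-481 - 296)/(-161 + 1) = -777/(-160) = -777*(-1/160) = 777/160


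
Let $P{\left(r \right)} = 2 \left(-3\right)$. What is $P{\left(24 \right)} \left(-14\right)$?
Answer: $84$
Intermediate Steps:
$P{\left(r \right)} = -6$
$P{\left(24 \right)} \left(-14\right) = \left(-6\right) \left(-14\right) = 84$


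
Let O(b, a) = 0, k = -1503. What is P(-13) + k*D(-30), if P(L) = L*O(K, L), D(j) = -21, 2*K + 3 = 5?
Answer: 31563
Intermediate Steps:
K = 1 (K = -3/2 + (1/2)*5 = -3/2 + 5/2 = 1)
P(L) = 0 (P(L) = L*0 = 0)
P(-13) + k*D(-30) = 0 - 1503*(-21) = 0 + 31563 = 31563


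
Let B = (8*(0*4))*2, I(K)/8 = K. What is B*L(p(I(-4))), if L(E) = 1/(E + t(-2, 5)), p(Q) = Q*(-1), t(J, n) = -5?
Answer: 0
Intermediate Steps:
I(K) = 8*K
p(Q) = -Q
B = 0 (B = (8*0)*2 = 0*2 = 0)
L(E) = 1/(-5 + E) (L(E) = 1/(E - 5) = 1/(-5 + E))
B*L(p(I(-4))) = 0/(-5 - 8*(-4)) = 0/(-5 - 1*(-32)) = 0/(-5 + 32) = 0/27 = 0*(1/27) = 0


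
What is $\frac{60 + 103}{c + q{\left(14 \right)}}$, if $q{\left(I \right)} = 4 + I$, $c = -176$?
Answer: $- \frac{163}{158} \approx -1.0316$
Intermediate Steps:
$\frac{60 + 103}{c + q{\left(14 \right)}} = \frac{60 + 103}{-176 + \left(4 + 14\right)} = \frac{163}{-176 + 18} = \frac{163}{-158} = 163 \left(- \frac{1}{158}\right) = - \frac{163}{158}$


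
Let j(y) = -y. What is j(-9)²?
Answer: 81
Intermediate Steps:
j(-9)² = (-1*(-9))² = 9² = 81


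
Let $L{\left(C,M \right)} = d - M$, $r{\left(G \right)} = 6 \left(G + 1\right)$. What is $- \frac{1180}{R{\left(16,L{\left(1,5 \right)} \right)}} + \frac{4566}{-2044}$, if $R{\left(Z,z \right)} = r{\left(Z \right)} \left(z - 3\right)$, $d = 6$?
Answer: $\frac{185057}{52122} \approx 3.5505$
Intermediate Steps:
$r{\left(G \right)} = 6 + 6 G$ ($r{\left(G \right)} = 6 \left(1 + G\right) = 6 + 6 G$)
$L{\left(C,M \right)} = 6 - M$
$R{\left(Z,z \right)} = \left(-3 + z\right) \left(6 + 6 Z\right)$ ($R{\left(Z,z \right)} = \left(6 + 6 Z\right) \left(z - 3\right) = \left(6 + 6 Z\right) \left(-3 + z\right) = \left(-3 + z\right) \left(6 + 6 Z\right)$)
$- \frac{1180}{R{\left(16,L{\left(1,5 \right)} \right)}} + \frac{4566}{-2044} = - \frac{1180}{6 \left(1 + 16\right) \left(-3 + \left(6 - 5\right)\right)} + \frac{4566}{-2044} = - \frac{1180}{6 \cdot 17 \left(-3 + \left(6 - 5\right)\right)} + 4566 \left(- \frac{1}{2044}\right) = - \frac{1180}{6 \cdot 17 \left(-3 + 1\right)} - \frac{2283}{1022} = - \frac{1180}{6 \cdot 17 \left(-2\right)} - \frac{2283}{1022} = - \frac{1180}{-204} - \frac{2283}{1022} = \left(-1180\right) \left(- \frac{1}{204}\right) - \frac{2283}{1022} = \frac{295}{51} - \frac{2283}{1022} = \frac{185057}{52122}$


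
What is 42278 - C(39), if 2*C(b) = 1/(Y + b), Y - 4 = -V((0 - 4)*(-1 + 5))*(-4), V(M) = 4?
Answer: 4988803/118 ≈ 42278.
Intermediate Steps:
Y = 20 (Y = 4 - 1*4*(-4) = 4 - 4*(-4) = 4 + 16 = 20)
C(b) = 1/(2*(20 + b))
42278 - C(39) = 42278 - 1/(2*(20 + 39)) = 42278 - 1/(2*59) = 42278 - 1*1/118 = 42278 - 1/118 = 4988803/118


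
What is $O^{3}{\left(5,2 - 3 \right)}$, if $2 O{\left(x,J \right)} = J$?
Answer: $- \frac{1}{8} \approx -0.125$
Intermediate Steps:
$O{\left(x,J \right)} = \frac{J}{2}$
$O^{3}{\left(5,2 - 3 \right)} = \left(\frac{2 - 3}{2}\right)^{3} = \left(\frac{1}{2} \left(-1\right)\right)^{3} = \left(- \frac{1}{2}\right)^{3} = - \frac{1}{8}$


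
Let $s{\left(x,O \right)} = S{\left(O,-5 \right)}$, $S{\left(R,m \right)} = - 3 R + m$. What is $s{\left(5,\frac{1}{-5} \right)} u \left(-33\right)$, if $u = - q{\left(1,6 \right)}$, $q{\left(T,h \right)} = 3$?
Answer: $- \frac{2178}{5} \approx -435.6$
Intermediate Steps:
$S{\left(R,m \right)} = m - 3 R$
$s{\left(x,O \right)} = -5 - 3 O$
$u = -3$ ($u = \left(-1\right) 3 = -3$)
$s{\left(5,\frac{1}{-5} \right)} u \left(-33\right) = \left(-5 - \frac{3}{-5}\right) \left(-3\right) \left(-33\right) = \left(-5 - - \frac{3}{5}\right) \left(-3\right) \left(-33\right) = \left(-5 + \frac{3}{5}\right) \left(-3\right) \left(-33\right) = \left(- \frac{22}{5}\right) \left(-3\right) \left(-33\right) = \frac{66}{5} \left(-33\right) = - \frac{2178}{5}$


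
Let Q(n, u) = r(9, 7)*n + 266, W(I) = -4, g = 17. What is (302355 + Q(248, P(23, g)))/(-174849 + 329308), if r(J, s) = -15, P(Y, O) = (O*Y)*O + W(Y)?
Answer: 298901/154459 ≈ 1.9351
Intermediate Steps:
P(Y, O) = -4 + Y*O² (P(Y, O) = (O*Y)*O - 4 = Y*O² - 4 = -4 + Y*O²)
Q(n, u) = 266 - 15*n (Q(n, u) = -15*n + 266 = 266 - 15*n)
(302355 + Q(248, P(23, g)))/(-174849 + 329308) = (302355 + (266 - 15*248))/(-174849 + 329308) = (302355 + (266 - 3720))/154459 = (302355 - 3454)*(1/154459) = 298901*(1/154459) = 298901/154459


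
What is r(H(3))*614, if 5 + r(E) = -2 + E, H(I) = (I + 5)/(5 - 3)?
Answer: -1842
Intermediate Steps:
H(I) = 5/2 + I/2 (H(I) = (5 + I)/2 = (5 + I)*(1/2) = 5/2 + I/2)
r(E) = -7 + E (r(E) = -5 + (-2 + E) = -7 + E)
r(H(3))*614 = (-7 + (5/2 + (1/2)*3))*614 = (-7 + (5/2 + 3/2))*614 = (-7 + 4)*614 = -3*614 = -1842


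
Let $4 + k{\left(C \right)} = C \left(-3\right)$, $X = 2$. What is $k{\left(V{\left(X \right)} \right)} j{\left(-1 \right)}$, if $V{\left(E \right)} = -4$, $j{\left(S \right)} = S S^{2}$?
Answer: $-8$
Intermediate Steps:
$j{\left(S \right)} = S^{3}$
$k{\left(C \right)} = -4 - 3 C$ ($k{\left(C \right)} = -4 + C \left(-3\right) = -4 - 3 C$)
$k{\left(V{\left(X \right)} \right)} j{\left(-1 \right)} = \left(-4 - -12\right) \left(-1\right)^{3} = \left(-4 + 12\right) \left(-1\right) = 8 \left(-1\right) = -8$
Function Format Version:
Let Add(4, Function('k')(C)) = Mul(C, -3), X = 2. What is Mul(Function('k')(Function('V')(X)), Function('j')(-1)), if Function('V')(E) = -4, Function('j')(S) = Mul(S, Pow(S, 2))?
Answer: -8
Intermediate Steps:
Function('j')(S) = Pow(S, 3)
Function('k')(C) = Add(-4, Mul(-3, C)) (Function('k')(C) = Add(-4, Mul(C, -3)) = Add(-4, Mul(-3, C)))
Mul(Function('k')(Function('V')(X)), Function('j')(-1)) = Mul(Add(-4, Mul(-3, -4)), Pow(-1, 3)) = Mul(Add(-4, 12), -1) = Mul(8, -1) = -8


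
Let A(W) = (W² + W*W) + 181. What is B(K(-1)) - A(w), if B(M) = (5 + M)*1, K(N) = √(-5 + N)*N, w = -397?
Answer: -315394 - I*√6 ≈ -3.1539e+5 - 2.4495*I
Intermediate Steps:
K(N) = N*√(-5 + N)
B(M) = 5 + M
A(W) = 181 + 2*W² (A(W) = (W² + W²) + 181 = 2*W² + 181 = 181 + 2*W²)
B(K(-1)) - A(w) = (5 - √(-5 - 1)) - (181 + 2*(-397)²) = (5 - √(-6)) - (181 + 2*157609) = (5 - I*√6) - (181 + 315218) = (5 - I*√6) - 1*315399 = (5 - I*√6) - 315399 = -315394 - I*√6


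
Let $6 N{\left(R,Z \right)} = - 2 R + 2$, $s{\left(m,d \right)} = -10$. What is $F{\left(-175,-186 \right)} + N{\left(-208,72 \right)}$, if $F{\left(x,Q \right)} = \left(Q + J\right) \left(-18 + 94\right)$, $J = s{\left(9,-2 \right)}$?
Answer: $- \frac{44479}{3} \approx -14826.0$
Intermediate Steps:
$J = -10$
$F{\left(x,Q \right)} = -760 + 76 Q$ ($F{\left(x,Q \right)} = \left(Q - 10\right) \left(-18 + 94\right) = \left(-10 + Q\right) 76 = -760 + 76 Q$)
$N{\left(R,Z \right)} = \frac{1}{3} - \frac{R}{3}$ ($N{\left(R,Z \right)} = \frac{- 2 R + 2}{6} = \frac{2 - 2 R}{6} = \frac{1}{3} - \frac{R}{3}$)
$F{\left(-175,-186 \right)} + N{\left(-208,72 \right)} = \left(-760 + 76 \left(-186\right)\right) + \left(\frac{1}{3} - - \frac{208}{3}\right) = \left(-760 - 14136\right) + \left(\frac{1}{3} + \frac{208}{3}\right) = -14896 + \frac{209}{3} = - \frac{44479}{3}$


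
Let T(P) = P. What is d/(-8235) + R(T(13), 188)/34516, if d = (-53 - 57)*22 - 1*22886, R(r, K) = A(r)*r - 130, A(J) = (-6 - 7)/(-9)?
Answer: 872545981/284239260 ≈ 3.0698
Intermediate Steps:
A(J) = 13/9 (A(J) = -13*(-⅑) = 13/9)
R(r, K) = -130 + 13*r/9 (R(r, K) = 13*r/9 - 130 = -130 + 13*r/9)
d = -25306 (d = -110*22 - 22886 = -2420 - 22886 = -25306)
d/(-8235) + R(T(13), 188)/34516 = -25306/(-8235) + (-130 + (13/9)*13)/34516 = -25306*(-1/8235) + (-130 + 169/9)*(1/34516) = 25306/8235 - 1001/9*1/34516 = 25306/8235 - 1001/310644 = 872545981/284239260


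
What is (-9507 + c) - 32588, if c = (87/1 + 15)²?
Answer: -31691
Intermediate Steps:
c = 10404 (c = (87*1 + 15)² = (87 + 15)² = 102² = 10404)
(-9507 + c) - 32588 = (-9507 + 10404) - 32588 = 897 - 32588 = -31691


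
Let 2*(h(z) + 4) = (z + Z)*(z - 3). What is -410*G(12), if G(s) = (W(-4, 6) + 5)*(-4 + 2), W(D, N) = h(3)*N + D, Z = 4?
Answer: -18860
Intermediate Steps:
h(z) = -4 + (-3 + z)*(4 + z)/2 (h(z) = -4 + ((z + 4)*(z - 3))/2 = -4 + ((4 + z)*(-3 + z))/2 = -4 + ((-3 + z)*(4 + z))/2 = -4 + (-3 + z)*(4 + z)/2)
W(D, N) = D - 4*N (W(D, N) = (-10 + (½)*3 + (½)*3²)*N + D = (-10 + 3/2 + (½)*9)*N + D = (-10 + 3/2 + 9/2)*N + D = -4*N + D = D - 4*N)
G(s) = 46 (G(s) = ((-4 - 4*6) + 5)*(-4 + 2) = ((-4 - 24) + 5)*(-2) = (-28 + 5)*(-2) = -23*(-2) = 46)
-410*G(12) = -410*46 = -18860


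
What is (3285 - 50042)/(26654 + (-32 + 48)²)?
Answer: -46757/26910 ≈ -1.7375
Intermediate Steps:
(3285 - 50042)/(26654 + (-32 + 48)²) = -46757/(26654 + 16²) = -46757/(26654 + 256) = -46757/26910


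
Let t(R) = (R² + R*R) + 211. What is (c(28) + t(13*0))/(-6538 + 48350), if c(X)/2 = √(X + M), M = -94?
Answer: 211/41812 + I*√66/20906 ≈ 0.0050464 + 0.0003886*I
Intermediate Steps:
c(X) = 2*√(-94 + X) (c(X) = 2*√(X - 94) = 2*√(-94 + X))
t(R) = 211 + 2*R² (t(R) = (R² + R²) + 211 = 2*R² + 211 = 211 + 2*R²)
(c(28) + t(13*0))/(-6538 + 48350) = (2*√(-94 + 28) + (211 + 2*(13*0)²))/(-6538 + 48350) = (2*√(-66) + (211 + 2*0²))/41812 = (2*(I*√66) + (211 + 2*0))*(1/41812) = (2*I*√66 + (211 + 0))*(1/41812) = (2*I*√66 + 211)*(1/41812) = (211 + 2*I*√66)*(1/41812) = 211/41812 + I*√66/20906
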